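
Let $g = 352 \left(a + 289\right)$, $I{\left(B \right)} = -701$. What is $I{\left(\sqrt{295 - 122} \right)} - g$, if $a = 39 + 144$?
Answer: $-166845$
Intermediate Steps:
$a = 183$
$g = 166144$ ($g = 352 \left(183 + 289\right) = 352 \cdot 472 = 166144$)
$I{\left(\sqrt{295 - 122} \right)} - g = -701 - 166144 = -166845$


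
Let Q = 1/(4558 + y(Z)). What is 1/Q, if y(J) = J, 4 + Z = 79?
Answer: 4633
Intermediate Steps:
Z = 75 (Z = -4 + 79 = 75)
Q = 1/4633 (Q = 1/(4558 + 75) = 1/4633 ≈ 0.00021584)
1/Q = 1/(1/4633) = 4633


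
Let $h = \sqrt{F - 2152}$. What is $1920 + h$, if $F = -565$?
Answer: $1920 + i \sqrt{2717} \approx 1920.0 + 52.125 i$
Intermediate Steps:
$h = i \sqrt{2717}$ ($h = \sqrt{-565 - 2152} = \sqrt{-2717} = i \sqrt{2717} \approx 52.125 i$)
$1920 + h = 1920 + i \sqrt{2717}$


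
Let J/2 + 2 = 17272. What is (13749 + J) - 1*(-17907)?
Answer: 66196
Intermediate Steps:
J = 34540 (J = -4 + 2*17272 = -4 + 34544 = 34540)
(13749 + J) - 1*(-17907) = (13749 + 34540) - 1*(-17907) = 48289 + 17907 = 66196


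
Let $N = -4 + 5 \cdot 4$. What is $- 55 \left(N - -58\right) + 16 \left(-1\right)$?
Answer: $-4086$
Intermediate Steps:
$N = 16$ ($N = -4 + 20 = 16$)
$- 55 \left(N - -58\right) + 16 \left(-1\right) = - 55 \left(16 - -58\right) + 16 \left(-1\right) = - 55 \left(16 + 58\right) - 16 = \left(-55\right) 74 - 16 = -4070 - 16 = -4086$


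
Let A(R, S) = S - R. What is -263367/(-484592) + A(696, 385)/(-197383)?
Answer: 52134876673/95650222736 ≈ 0.54506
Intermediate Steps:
-263367/(-484592) + A(696, 385)/(-197383) = -263367/(-484592) + (385 - 1*696)/(-197383) = -263367*(-1/484592) + (385 - 696)*(-1/197383) = 263367/484592 - 311*(-1/197383) = 263367/484592 + 311/197383 = 52134876673/95650222736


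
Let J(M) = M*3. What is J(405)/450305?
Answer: 243/90061 ≈ 0.0026982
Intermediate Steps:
J(M) = 3*M
J(405)/450305 = (3*405)/450305 = 1215*(1/450305) = 243/90061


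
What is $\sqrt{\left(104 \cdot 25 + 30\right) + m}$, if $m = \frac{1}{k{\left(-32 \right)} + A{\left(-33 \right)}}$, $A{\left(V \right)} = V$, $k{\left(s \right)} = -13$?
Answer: $\frac{\sqrt{5565034}}{46} \approx 51.283$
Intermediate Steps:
$m = - \frac{1}{46}$ ($m = \frac{1}{-13 - 33} = \frac{1}{-46} = - \frac{1}{46} \approx -0.021739$)
$\sqrt{\left(104 \cdot 25 + 30\right) + m} = \sqrt{\left(104 \cdot 25 + 30\right) - \frac{1}{46}} = \sqrt{\left(2600 + 30\right) - \frac{1}{46}} = \sqrt{2630 - \frac{1}{46}} = \sqrt{\frac{120979}{46}} = \frac{\sqrt{5565034}}{46}$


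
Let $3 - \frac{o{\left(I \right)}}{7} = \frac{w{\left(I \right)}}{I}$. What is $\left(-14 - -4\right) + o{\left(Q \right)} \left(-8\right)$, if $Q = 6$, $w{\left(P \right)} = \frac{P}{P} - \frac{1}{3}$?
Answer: $- \frac{1546}{9} \approx -171.78$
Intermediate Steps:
$w{\left(P \right)} = \frac{2}{3}$ ($w{\left(P \right)} = 1 - \frac{1}{3} = \frac{2}{3}$)
$o{\left(I \right)} = 21 - \frac{14}{3 I}$ ($o{\left(I \right)} = 21 - 7 \frac{2}{3 I} = 21 - \frac{14}{3 I}$)
$\left(-14 - -4\right) + o{\left(Q \right)} \left(-8\right) = \left(-14 - -4\right) + \left(21 - \frac{14}{3 \cdot 6}\right) \left(-8\right) = \left(-14 + 4\right) + \left(21 - \frac{7}{9}\right) \left(-8\right) = -10 + \left(21 - \frac{7}{9}\right) \left(-8\right) = -10 + \frac{182}{9} \left(-8\right) = -10 - \frac{1456}{9} = - \frac{1546}{9}$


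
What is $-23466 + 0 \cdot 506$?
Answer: $-23466$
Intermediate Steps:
$-23466 + 0 \cdot 506 = -23466 + 0 = -23466$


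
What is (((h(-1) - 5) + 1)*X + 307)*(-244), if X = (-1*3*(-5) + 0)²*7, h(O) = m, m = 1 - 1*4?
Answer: 2615192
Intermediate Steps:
m = -3 (m = 1 - 4 = -3)
h(O) = -3
X = 1575 (X = (-3*(-5) + 0)²*7 = (15 + 0)²*7 = 15²*7 = 225*7 = 1575)
(((h(-1) - 5) + 1)*X + 307)*(-244) = (((-3 - 5) + 1)*1575 + 307)*(-244) = ((-8 + 1)*1575 + 307)*(-244) = (-7*1575 + 307)*(-244) = (-11025 + 307)*(-244) = -10718*(-244) = 2615192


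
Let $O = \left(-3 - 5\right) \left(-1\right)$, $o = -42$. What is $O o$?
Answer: $-336$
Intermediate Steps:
$O = 8$ ($O = \left(-8\right) \left(-1\right) = 8$)
$O o = 8 \left(-42\right) = -336$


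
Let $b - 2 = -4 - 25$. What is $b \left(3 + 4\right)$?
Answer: $-189$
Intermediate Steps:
$b = -27$ ($b = 2 - 29 = -27$)
$b \left(3 + 4\right) = - 27 \left(3 + 4\right) = \left(-27\right) 7 = -189$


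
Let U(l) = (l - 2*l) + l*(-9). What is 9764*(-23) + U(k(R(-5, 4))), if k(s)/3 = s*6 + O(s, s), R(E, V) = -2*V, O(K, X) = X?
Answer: -222892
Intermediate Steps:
k(s) = 21*s (k(s) = 3*(s*6 + s) = 3*(6*s + s) = 3*(7*s) = 21*s)
U(l) = -10*l (U(l) = -l - 9*l = -10*l)
9764*(-23) + U(k(R(-5, 4))) = 9764*(-23) - 210*(-2*4) = -224572 - 210*(-8) = -224572 - 10*(-168) = -224572 + 1680 = -222892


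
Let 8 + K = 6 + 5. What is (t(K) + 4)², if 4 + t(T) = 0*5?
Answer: 0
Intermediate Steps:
K = 3 (K = -8 + (6 + 5) = -8 + 11 = 3)
t(T) = -4 (t(T) = -4 + 0*5 = -4 + 0 = -4)
(t(K) + 4)² = (-4 + 4)² = 0² = 0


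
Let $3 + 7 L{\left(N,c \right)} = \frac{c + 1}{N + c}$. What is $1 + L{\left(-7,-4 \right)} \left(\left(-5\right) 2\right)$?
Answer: $\frac{377}{77} \approx 4.8961$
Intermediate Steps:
$L{\left(N,c \right)} = - \frac{3}{7} + \frac{1 + c}{7 \left(N + c\right)}$ ($L{\left(N,c \right)} = - \frac{3}{7} + \frac{\left(c + 1\right) \frac{1}{N + c}}{7} = - \frac{3}{7} + \frac{\left(1 + c\right) \frac{1}{N + c}}{7} = - \frac{3}{7} + \frac{\frac{1}{N + c} \left(1 + c\right)}{7} = - \frac{3}{7} + \frac{1 + c}{7 \left(N + c\right)}$)
$1 + L{\left(-7,-4 \right)} \left(\left(-5\right) 2\right) = 1 + \frac{1 - -21 - -8}{7 \left(-7 - 4\right)} \left(\left(-5\right) 2\right) = 1 + \frac{1 + 21 + 8}{7 \left(-11\right)} \left(-10\right) = 1 + \frac{1}{7} \left(- \frac{1}{11}\right) 30 \left(-10\right) = 1 - - \frac{300}{77} = 1 + \frac{300}{77} = \frac{377}{77}$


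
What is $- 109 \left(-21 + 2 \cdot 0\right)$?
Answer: $2289$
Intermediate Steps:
$- 109 \left(-21 + 2 \cdot 0\right) = - 109 \left(-21 + 0\right) = \left(-109\right) \left(-21\right) = 2289$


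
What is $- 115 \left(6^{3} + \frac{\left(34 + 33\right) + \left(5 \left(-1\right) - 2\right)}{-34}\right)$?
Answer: $- \frac{418830}{17} \approx -24637.0$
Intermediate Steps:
$- 115 \left(6^{3} + \frac{\left(34 + 33\right) + \left(5 \left(-1\right) - 2\right)}{-34}\right) = - 115 \left(216 + \left(67 - 7\right) \left(- \frac{1}{34}\right)\right) = - 115 \left(216 + 60 \left(- \frac{1}{34}\right)\right) = - 115 \left(216 - \frac{30}{17}\right) = \left(-115\right) \frac{3642}{17} = - \frac{418830}{17}$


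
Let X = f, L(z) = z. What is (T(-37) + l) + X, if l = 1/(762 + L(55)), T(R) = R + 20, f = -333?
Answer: -285949/817 ≈ -350.00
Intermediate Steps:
T(R) = 20 + R
X = -333
l = 1/817 (l = 1/(762 + 55) = 1/817 ≈ 0.0012240)
(T(-37) + l) + X = ((20 - 37) + 1/817) - 333 = (-17 + 1/817) - 333 = -13888/817 - 333 = -285949/817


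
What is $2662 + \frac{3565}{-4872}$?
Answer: $\frac{12965699}{4872} \approx 2661.3$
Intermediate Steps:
$2662 + \frac{3565}{-4872} = 2662 + 3565 \left(- \frac{1}{4872}\right) = 2662 - \frac{3565}{4872} = \frac{12965699}{4872}$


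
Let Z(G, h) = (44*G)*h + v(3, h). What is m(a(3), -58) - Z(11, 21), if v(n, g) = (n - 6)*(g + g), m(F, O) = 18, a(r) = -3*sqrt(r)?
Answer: -10020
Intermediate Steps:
v(n, g) = 2*g*(-6 + n) (v(n, g) = (-6 + n)*(2*g) = 2*g*(-6 + n))
Z(G, h) = -6*h + 44*G*h (Z(G, h) = (44*G)*h + 2*h*(-6 + 3) = 44*G*h + 2*h*(-3) = 44*G*h - 6*h = -6*h + 44*G*h)
m(a(3), -58) - Z(11, 21) = 18 - 2*21*(-3 + 22*11) = 18 - 2*21*(-3 + 242) = 18 - 2*21*239 = 18 - 1*10038 = 18 - 10038 = -10020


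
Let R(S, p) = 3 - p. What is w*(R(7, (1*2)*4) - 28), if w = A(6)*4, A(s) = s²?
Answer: -4752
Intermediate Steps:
w = 144 (w = 6²*4 = 36*4 = 144)
w*(R(7, (1*2)*4) - 28) = 144*((3 - 1*2*4) - 28) = 144*((3 - 2*4) - 28) = 144*((3 - 1*8) - 28) = 144*((3 - 8) - 28) = 144*(-5 - 28) = 144*(-33) = -4752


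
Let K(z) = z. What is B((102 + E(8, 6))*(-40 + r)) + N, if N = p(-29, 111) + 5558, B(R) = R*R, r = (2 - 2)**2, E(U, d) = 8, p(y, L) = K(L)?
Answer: 19365669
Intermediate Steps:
p(y, L) = L
r = 0 (r = 0**2 = 0)
B(R) = R**2
N = 5669 (N = 111 + 5558 = 5669)
B((102 + E(8, 6))*(-40 + r)) + N = ((102 + 8)*(-40 + 0))**2 + 5669 = (110*(-40))**2 + 5669 = (-4400)**2 + 5669 = 19360000 + 5669 = 19365669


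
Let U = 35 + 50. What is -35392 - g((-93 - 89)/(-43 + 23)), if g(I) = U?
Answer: -35477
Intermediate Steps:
U = 85
g(I) = 85
-35392 - g((-93 - 89)/(-43 + 23)) = -35392 - 1*85 = -35392 - 85 = -35477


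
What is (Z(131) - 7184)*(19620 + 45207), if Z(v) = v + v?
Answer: -448732494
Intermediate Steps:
Z(v) = 2*v
(Z(131) - 7184)*(19620 + 45207) = (2*131 - 7184)*(19620 + 45207) = (262 - 7184)*64827 = -6922*64827 = -448732494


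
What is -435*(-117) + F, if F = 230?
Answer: 51125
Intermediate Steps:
-435*(-117) + F = -435*(-117) + 230 = 50895 + 230 = 51125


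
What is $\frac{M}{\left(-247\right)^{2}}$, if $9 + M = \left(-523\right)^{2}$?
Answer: $\frac{21040}{4693} \approx 4.4833$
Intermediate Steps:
$M = 273520$ ($M = -9 + \left(-523\right)^{2} = -9 + 273529 = 273520$)
$\frac{M}{\left(-247\right)^{2}} = \frac{273520}{\left(-247\right)^{2}} = \frac{273520}{61009} = 273520 \cdot \frac{1}{61009} = \frac{21040}{4693}$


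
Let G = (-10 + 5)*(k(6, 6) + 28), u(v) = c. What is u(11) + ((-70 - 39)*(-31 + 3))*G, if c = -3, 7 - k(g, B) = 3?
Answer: -488323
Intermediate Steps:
k(g, B) = 4 (k(g, B) = 7 - 1*3 = 7 - 3 = 4)
u(v) = -3
G = -160 (G = (-10 + 5)*(4 + 28) = -5*32 = -160)
u(11) + ((-70 - 39)*(-31 + 3))*G = -3 + ((-70 - 39)*(-31 + 3))*(-160) = -3 - 109*(-28)*(-160) = -3 + 3052*(-160) = -3 - 488320 = -488323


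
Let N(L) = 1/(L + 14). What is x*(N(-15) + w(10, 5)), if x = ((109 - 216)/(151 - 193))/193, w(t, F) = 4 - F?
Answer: -107/4053 ≈ -0.026400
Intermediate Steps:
N(L) = 1/(14 + L)
x = 107/8106 (x = -107/(-42)*(1/193) = -107*(-1/42)*(1/193) = (107/42)*(1/193) = 107/8106 ≈ 0.013200)
x*(N(-15) + w(10, 5)) = 107*(1/(14 - 15) + (4 - 1*5))/8106 = 107*(1/(-1) + (4 - 5))/8106 = 107*(-1 - 1)/8106 = (107/8106)*(-2) = -107/4053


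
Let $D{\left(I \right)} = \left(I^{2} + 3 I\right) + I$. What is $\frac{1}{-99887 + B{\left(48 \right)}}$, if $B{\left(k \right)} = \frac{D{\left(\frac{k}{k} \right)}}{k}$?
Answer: $- \frac{48}{4794571} \approx -1.0011 \cdot 10^{-5}$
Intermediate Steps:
$D{\left(I \right)} = I^{2} + 4 I$
$B{\left(k \right)} = \frac{5}{k}$ ($B{\left(k \right)} = \frac{\frac{k}{k} \left(4 + \frac{k}{k}\right)}{k} = \frac{1 \left(4 + 1\right)}{k} = \frac{1 \cdot 5}{k} = \frac{5}{k}$)
$\frac{1}{-99887 + B{\left(48 \right)}} = \frac{1}{-99887 + \frac{5}{48}} = \frac{1}{- \frac{4794571}{48}} = - \frac{48}{4794571}$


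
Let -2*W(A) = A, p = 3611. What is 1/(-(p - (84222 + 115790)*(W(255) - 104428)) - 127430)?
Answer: -1/20912485707 ≈ -4.7818e-11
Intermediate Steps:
W(A) = -A/2
1/(-(p - (84222 + 115790)*(W(255) - 104428)) - 127430) = 1/(-(3611 - (84222 + 115790)*(-½*255 - 104428)) - 127430) = 1/(-(3611 - 200012*(-255/2 - 104428)) - 127430) = 1/(-(3611 - 200012*(-209111)/2) - 127430) = 1/(-(3611 - 1*(-20912354666)) - 127430) = 1/(-(3611 + 20912354666) - 127430) = 1/(-1*20912358277 - 127430) = 1/(-20912358277 - 127430) = 1/(-20912485707) = -1/20912485707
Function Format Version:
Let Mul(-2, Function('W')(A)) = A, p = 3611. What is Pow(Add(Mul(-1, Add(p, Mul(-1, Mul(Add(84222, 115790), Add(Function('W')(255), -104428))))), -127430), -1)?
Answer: Rational(-1, 20912485707) ≈ -4.7818e-11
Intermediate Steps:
Function('W')(A) = Mul(Rational(-1, 2), A)
Pow(Add(Mul(-1, Add(p, Mul(-1, Mul(Add(84222, 115790), Add(Function('W')(255), -104428))))), -127430), -1) = Pow(Add(Mul(-1, Add(3611, Mul(-1, Mul(Add(84222, 115790), Add(Mul(Rational(-1, 2), 255), -104428))))), -127430), -1) = Pow(Add(Mul(-1, Add(3611, Mul(-1, Mul(200012, Add(Rational(-255, 2), -104428))))), -127430), -1) = Pow(Add(Mul(-1, Add(3611, Mul(-1, Mul(200012, Rational(-209111, 2))))), -127430), -1) = Pow(Add(Mul(-1, Add(3611, Mul(-1, -20912354666))), -127430), -1) = Pow(Add(Mul(-1, Add(3611, 20912354666)), -127430), -1) = Pow(Add(Mul(-1, 20912358277), -127430), -1) = Pow(Add(-20912358277, -127430), -1) = Pow(-20912485707, -1) = Rational(-1, 20912485707)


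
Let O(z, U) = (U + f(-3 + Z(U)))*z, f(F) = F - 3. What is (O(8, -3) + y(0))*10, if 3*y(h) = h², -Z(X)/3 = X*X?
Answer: -2880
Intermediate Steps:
Z(X) = -3*X² (Z(X) = -3*X*X = -3*X²)
f(F) = -3 + F
y(h) = h²/3
O(z, U) = z*(-6 + U - 3*U²) (O(z, U) = (U + (-3 + (-3 - 3*U²)))*z = (U + (-6 - 3*U²))*z = (-6 + U - 3*U²)*z = z*(-6 + U - 3*U²))
(O(8, -3) + y(0))*10 = (8*(-6 - 3 - 3*(-3)²) + (⅓)*0²)*10 = (8*(-6 - 3 - 3*9) + (⅓)*0)*10 = (8*(-6 - 3 - 27) + 0)*10 = (8*(-36) + 0)*10 = (-288 + 0)*10 = -288*10 = -2880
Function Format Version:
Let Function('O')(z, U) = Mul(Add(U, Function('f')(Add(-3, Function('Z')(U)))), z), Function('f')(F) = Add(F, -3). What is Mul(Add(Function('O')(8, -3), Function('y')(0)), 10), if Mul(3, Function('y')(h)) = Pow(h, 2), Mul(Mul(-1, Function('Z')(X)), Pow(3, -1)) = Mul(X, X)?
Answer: -2880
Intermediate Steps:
Function('Z')(X) = Mul(-3, Pow(X, 2)) (Function('Z')(X) = Mul(-3, Mul(X, X)) = Mul(-3, Pow(X, 2)))
Function('f')(F) = Add(-3, F)
Function('y')(h) = Mul(Rational(1, 3), Pow(h, 2))
Function('O')(z, U) = Mul(z, Add(-6, U, Mul(-3, Pow(U, 2)))) (Function('O')(z, U) = Mul(Add(U, Add(-3, Add(-3, Mul(-3, Pow(U, 2))))), z) = Mul(Add(U, Add(-6, Mul(-3, Pow(U, 2)))), z) = Mul(Add(-6, U, Mul(-3, Pow(U, 2))), z) = Mul(z, Add(-6, U, Mul(-3, Pow(U, 2)))))
Mul(Add(Function('O')(8, -3), Function('y')(0)), 10) = Mul(Add(Mul(8, Add(-6, -3, Mul(-3, Pow(-3, 2)))), Mul(Rational(1, 3), Pow(0, 2))), 10) = Mul(Add(Mul(8, Add(-6, -3, Mul(-3, 9))), Mul(Rational(1, 3), 0)), 10) = Mul(Add(Mul(8, Add(-6, -3, -27)), 0), 10) = Mul(Add(Mul(8, -36), 0), 10) = Mul(Add(-288, 0), 10) = Mul(-288, 10) = -2880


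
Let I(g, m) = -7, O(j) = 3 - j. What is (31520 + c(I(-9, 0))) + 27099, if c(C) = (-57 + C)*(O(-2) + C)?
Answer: 58747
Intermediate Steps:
c(C) = (-57 + C)*(5 + C) (c(C) = (-57 + C)*((3 - 1*(-2)) + C) = (-57 + C)*((3 + 2) + C) = (-57 + C)*(5 + C))
(31520 + c(I(-9, 0))) + 27099 = (31520 + (-285 + (-7)² - 52*(-7))) + 27099 = (31520 + (-285 + 49 + 364)) + 27099 = (31520 + 128) + 27099 = 31648 + 27099 = 58747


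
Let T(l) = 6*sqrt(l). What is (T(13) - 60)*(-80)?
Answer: 4800 - 480*sqrt(13) ≈ 3069.3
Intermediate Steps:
(T(13) - 60)*(-80) = (6*sqrt(13) - 60)*(-80) = (-60 + 6*sqrt(13))*(-80) = 4800 - 480*sqrt(13)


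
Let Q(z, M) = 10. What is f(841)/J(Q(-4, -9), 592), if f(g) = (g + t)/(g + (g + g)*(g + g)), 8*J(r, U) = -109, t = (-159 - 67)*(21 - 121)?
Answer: -187528/308466185 ≈ -0.00060794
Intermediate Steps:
t = 22600 (t = -226*(-100) = 22600)
J(r, U) = -109/8 (J(r, U) = (⅛)*(-109) = -109/8)
f(g) = (22600 + g)/(g + 4*g²) (f(g) = (g + 22600)/(g + (g + g)*(g + g)) = (22600 + g)/(g + (2*g)*(2*g)) = (22600 + g)/(g + 4*g²))
f(841)/J(Q(-4, -9), 592) = ((22600 + 841)/(841*(1 + 4*841)))/(-109/8) = ((1/841)*23441/(1 + 3364))*(-8/109) = ((1/841)*23441/3365)*(-8/109) = ((1/841)*(1/3365)*23441)*(-8/109) = (23441/2829965)*(-8/109) = -187528/308466185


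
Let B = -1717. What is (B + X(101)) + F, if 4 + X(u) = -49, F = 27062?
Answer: 25292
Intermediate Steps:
X(u) = -53 (X(u) = -4 - 49 = -53)
(B + X(101)) + F = (-1717 - 53) + 27062 = -1770 + 27062 = 25292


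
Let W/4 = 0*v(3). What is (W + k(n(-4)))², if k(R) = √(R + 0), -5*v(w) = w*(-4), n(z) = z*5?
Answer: -20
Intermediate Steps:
n(z) = 5*z
v(w) = 4*w/5 (v(w) = -w*(-4)/5 = -(-4)*w/5 = 4*w/5)
k(R) = √R
W = 0 (W = 4*(0*((⅘)*3)) = 4*(0*(12/5)) = 4*0 = 0)
(W + k(n(-4)))² = (0 + √(5*(-4)))² = (0 + √(-20))² = (0 + 2*I*√5)² = (2*I*√5)² = -20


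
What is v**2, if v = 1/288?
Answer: 1/82944 ≈ 1.2056e-5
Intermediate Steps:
v = 1/288 ≈ 0.0034722
v**2 = (1/288)**2 = 1/82944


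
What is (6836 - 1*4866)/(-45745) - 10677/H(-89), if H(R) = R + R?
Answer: 97613741/1628522 ≈ 59.940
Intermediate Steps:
H(R) = 2*R
(6836 - 1*4866)/(-45745) - 10677/H(-89) = (6836 - 1*4866)/(-45745) - 10677/(2*(-89)) = (6836 - 4866)*(-1/45745) - 10677/(-178) = 1970*(-1/45745) - 10677*(-1/178) = -394/9149 + 10677/178 = 97613741/1628522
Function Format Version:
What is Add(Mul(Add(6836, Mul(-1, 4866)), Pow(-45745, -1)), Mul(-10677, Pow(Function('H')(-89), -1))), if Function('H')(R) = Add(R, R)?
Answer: Rational(97613741, 1628522) ≈ 59.940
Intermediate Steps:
Function('H')(R) = Mul(2, R)
Add(Mul(Add(6836, Mul(-1, 4866)), Pow(-45745, -1)), Mul(-10677, Pow(Function('H')(-89), -1))) = Add(Mul(Add(6836, Mul(-1, 4866)), Pow(-45745, -1)), Mul(-10677, Pow(Mul(2, -89), -1))) = Add(Mul(Add(6836, -4866), Rational(-1, 45745)), Mul(-10677, Pow(-178, -1))) = Add(Mul(1970, Rational(-1, 45745)), Mul(-10677, Rational(-1, 178))) = Add(Rational(-394, 9149), Rational(10677, 178)) = Rational(97613741, 1628522)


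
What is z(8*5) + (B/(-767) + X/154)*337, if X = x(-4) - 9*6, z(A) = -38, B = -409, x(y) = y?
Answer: 873008/59059 ≈ 14.782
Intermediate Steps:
X = -58 (X = -4 - 9*6 = -4 - 54 = -58)
z(8*5) + (B/(-767) + X/154)*337 = -38 + (-409/(-767) - 58/154)*337 = -38 + (-409*(-1/767) - 58*1/154)*337 = -38 + (409/767 - 29/77)*337 = -38 + (9250/59059)*337 = -38 + 3117250/59059 = 873008/59059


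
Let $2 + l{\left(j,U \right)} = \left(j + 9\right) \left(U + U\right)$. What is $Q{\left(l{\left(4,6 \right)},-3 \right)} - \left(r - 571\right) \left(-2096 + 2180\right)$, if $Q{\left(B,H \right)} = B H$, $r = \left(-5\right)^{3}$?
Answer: $58002$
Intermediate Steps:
$l{\left(j,U \right)} = -2 + 2 U \left(9 + j\right)$ ($l{\left(j,U \right)} = -2 + \left(j + 9\right) \left(U + U\right) = -2 + \left(9 + j\right) 2 U = -2 + 2 U \left(9 + j\right)$)
$r = -125$
$Q{\left(l{\left(4,6 \right)},-3 \right)} - \left(r - 571\right) \left(-2096 + 2180\right) = \left(-2 + 18 \cdot 6 + 2 \cdot 6 \cdot 4\right) \left(-3\right) - \left(-125 - 571\right) \left(-2096 + 2180\right) = \left(-2 + 108 + 48\right) \left(-3\right) - \left(-696\right) 84 = 154 \left(-3\right) - -58464 = -462 + 58464 = 58002$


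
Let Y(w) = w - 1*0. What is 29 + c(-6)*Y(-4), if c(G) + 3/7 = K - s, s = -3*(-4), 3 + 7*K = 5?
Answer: 543/7 ≈ 77.571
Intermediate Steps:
K = 2/7 (K = -3/7 + (⅐)*5 = -3/7 + 5/7 = 2/7 ≈ 0.28571)
s = 12
c(G) = -85/7 (c(G) = -3/7 + (2/7 - 1*12) = -3/7 + (2/7 - 12) = -3/7 - 82/7 = -85/7)
Y(w) = w (Y(w) = w + 0 = w)
29 + c(-6)*Y(-4) = 29 - 85/7*(-4) = 29 + 340/7 = 543/7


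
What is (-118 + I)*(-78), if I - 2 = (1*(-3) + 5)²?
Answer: 8736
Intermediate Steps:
I = 6 (I = 2 + (1*(-3) + 5)² = 2 + (-3 + 5)² = 2 + 2² = 2 + 4 = 6)
(-118 + I)*(-78) = (-118 + 6)*(-78) = -112*(-78) = 8736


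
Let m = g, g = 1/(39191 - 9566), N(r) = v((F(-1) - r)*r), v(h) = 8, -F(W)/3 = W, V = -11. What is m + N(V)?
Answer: 237001/29625 ≈ 8.0000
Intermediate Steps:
F(W) = -3*W
N(r) = 8
g = 1/29625 ≈ 3.3755e-5
m = 1/29625 ≈ 3.3755e-5
m + N(V) = 1/29625 + 8 = 237001/29625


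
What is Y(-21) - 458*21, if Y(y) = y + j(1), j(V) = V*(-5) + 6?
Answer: -9638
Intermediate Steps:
j(V) = 6 - 5*V (j(V) = -5*V + 6 = 6 - 5*V)
Y(y) = 1 + y (Y(y) = y + (6 - 5*1) = y + (6 - 5) = y + 1 = 1 + y)
Y(-21) - 458*21 = (1 - 21) - 458*21 = -20 - 9618 = -9638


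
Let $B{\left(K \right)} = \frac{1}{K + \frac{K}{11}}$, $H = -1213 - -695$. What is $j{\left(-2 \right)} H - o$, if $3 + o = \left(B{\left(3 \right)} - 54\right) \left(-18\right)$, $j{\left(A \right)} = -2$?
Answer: $\frac{145}{2} \approx 72.5$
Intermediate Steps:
$H = -518$ ($H = -1213 + 695 = -518$)
$B{\left(K \right)} = \frac{11}{12 K}$ ($B{\left(K \right)} = \frac{1}{K + K \frac{1}{11}} = \frac{1}{K + \frac{K}{11}} = \frac{1}{\frac{12}{11} K} = \frac{11}{12 K}$)
$o = \frac{1927}{2}$ ($o = -3 + \left(\frac{11}{12 \cdot 3} - 54\right) \left(-18\right) = -3 + \left(\frac{11}{12} \cdot \frac{1}{3} - 54\right) \left(-18\right) = -3 + \left(\frac{11}{36} - 54\right) \left(-18\right) = -3 - - \frac{1933}{2} = -3 + \frac{1933}{2} = \frac{1927}{2} \approx 963.5$)
$j{\left(-2 \right)} H - o = \left(-2\right) \left(-518\right) - \frac{1927}{2} = 1036 - \frac{1927}{2} = \frac{145}{2}$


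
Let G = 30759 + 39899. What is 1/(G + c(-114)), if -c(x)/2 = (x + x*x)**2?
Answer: -1/331821190 ≈ -3.0137e-9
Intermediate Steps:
c(x) = -2*(x + x**2)**2 (c(x) = -2*(x + x*x)**2 = -2*(x + x**2)**2)
G = 70658
1/(G + c(-114)) = 1/(70658 - 2*(-114)**2*(1 - 114)**2) = 1/(70658 - 2*12996*(-113)**2) = 1/(70658 - 2*12996*12769) = 1/(70658 - 331891848) = 1/(-331821190) = -1/331821190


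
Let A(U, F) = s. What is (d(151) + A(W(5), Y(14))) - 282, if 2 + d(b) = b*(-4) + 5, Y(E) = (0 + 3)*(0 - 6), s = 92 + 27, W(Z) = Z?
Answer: -764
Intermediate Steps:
s = 119
Y(E) = -18 (Y(E) = 3*(-6) = -18)
A(U, F) = 119
d(b) = 3 - 4*b (d(b) = -2 + (b*(-4) + 5) = -2 + (-4*b + 5) = -2 + (5 - 4*b) = 3 - 4*b)
(d(151) + A(W(5), Y(14))) - 282 = ((3 - 4*151) + 119) - 282 = ((3 - 604) + 119) - 282 = (-601 + 119) - 282 = -482 - 282 = -764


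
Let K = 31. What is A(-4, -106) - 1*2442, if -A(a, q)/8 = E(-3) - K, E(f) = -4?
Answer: -2162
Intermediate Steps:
A(a, q) = 280 (A(a, q) = -8*(-4 - 1*31) = -8*(-4 - 31) = -8*(-35) = 280)
A(-4, -106) - 1*2442 = 280 - 1*2442 = 280 - 2442 = -2162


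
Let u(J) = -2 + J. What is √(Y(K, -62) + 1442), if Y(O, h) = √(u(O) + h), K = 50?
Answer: √(1442 + I*√14) ≈ 37.974 + 0.0493*I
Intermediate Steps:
Y(O, h) = √(-2 + O + h) (Y(O, h) = √((-2 + O) + h) = √(-2 + O + h))
√(Y(K, -62) + 1442) = √(√(-2 + 50 - 62) + 1442) = √(√(-14) + 1442) = √(I*√14 + 1442) = √(1442 + I*√14)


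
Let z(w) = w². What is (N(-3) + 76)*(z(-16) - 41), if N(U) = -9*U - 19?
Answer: 18060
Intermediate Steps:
N(U) = -19 - 9*U
(N(-3) + 76)*(z(-16) - 41) = ((-19 - 9*(-3)) + 76)*((-16)² - 41) = ((-19 + 27) + 76)*(256 - 41) = (8 + 76)*215 = 84*215 = 18060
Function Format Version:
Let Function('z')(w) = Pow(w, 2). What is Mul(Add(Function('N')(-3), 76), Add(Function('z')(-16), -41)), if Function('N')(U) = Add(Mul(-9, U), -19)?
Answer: 18060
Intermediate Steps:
Function('N')(U) = Add(-19, Mul(-9, U))
Mul(Add(Function('N')(-3), 76), Add(Function('z')(-16), -41)) = Mul(Add(Add(-19, Mul(-9, -3)), 76), Add(Pow(-16, 2), -41)) = Mul(Add(Add(-19, 27), 76), Add(256, -41)) = Mul(Add(8, 76), 215) = Mul(84, 215) = 18060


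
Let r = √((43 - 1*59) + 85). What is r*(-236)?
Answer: -236*√69 ≈ -1960.4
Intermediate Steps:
r = √69 (r = √((43 - 59) + 85) = √(-16 + 85) = √69 ≈ 8.3066)
r*(-236) = √69*(-236) = -236*√69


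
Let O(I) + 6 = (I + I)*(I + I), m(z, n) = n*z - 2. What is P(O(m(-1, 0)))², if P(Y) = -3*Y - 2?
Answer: 1024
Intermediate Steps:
m(z, n) = -2 + n*z
O(I) = -6 + 4*I² (O(I) = -6 + (I + I)*(I + I) = -6 + (2*I)*(2*I) = -6 + 4*I²)
P(Y) = -2 - 3*Y
P(O(m(-1, 0)))² = (-2 - 3*(-6 + 4*(-2 + 0*(-1))²))² = (-2 - 3*(-6 + 4*(-2 + 0)²))² = (-2 - 3*(-6 + 4*(-2)²))² = (-2 - 3*(-6 + 4*4))² = (-2 - 3*(-6 + 16))² = (-2 - 3*10)² = (-2 - 30)² = (-32)² = 1024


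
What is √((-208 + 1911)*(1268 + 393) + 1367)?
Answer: 15*√12578 ≈ 1682.3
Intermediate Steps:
√((-208 + 1911)*(1268 + 393) + 1367) = √(1703*1661 + 1367) = √(2828683 + 1367) = √2830050 = 15*√12578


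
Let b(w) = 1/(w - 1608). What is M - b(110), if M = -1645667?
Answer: -2465209165/1498 ≈ -1.6457e+6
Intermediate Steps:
b(w) = 1/(-1608 + w)
M - b(110) = -1645667 - 1/(-1608 + 110) = -1645667 - 1/(-1498) = -1645667 - 1*(-1/1498) = -1645667 + 1/1498 = -2465209165/1498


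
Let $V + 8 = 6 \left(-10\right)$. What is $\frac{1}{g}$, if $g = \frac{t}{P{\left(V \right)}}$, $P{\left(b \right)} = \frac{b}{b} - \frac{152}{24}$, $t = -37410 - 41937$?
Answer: $\frac{16}{238041} \approx 6.7215 \cdot 10^{-5}$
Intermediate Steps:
$t = -79347$ ($t = -37410 - 41937 = -79347$)
$V = -68$ ($V = -8 + 6 \left(-10\right) = -8 - 60 = -68$)
$P{\left(b \right)} = - \frac{16}{3}$ ($P{\left(b \right)} = 1 - \frac{19}{3} = - \frac{16}{3}$)
$g = \frac{238041}{16}$ ($g = - \frac{79347}{- \frac{16}{3}} = \left(-79347\right) \left(- \frac{3}{16}\right) = \frac{238041}{16} \approx 14878.0$)
$\frac{1}{g} = \frac{1}{\frac{238041}{16}} = \frac{16}{238041}$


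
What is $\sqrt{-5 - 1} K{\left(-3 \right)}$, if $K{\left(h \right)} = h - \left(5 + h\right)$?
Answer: $- 5 i \sqrt{6} \approx - 12.247 i$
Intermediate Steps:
$K{\left(h \right)} = -5$
$\sqrt{-5 - 1} K{\left(-3 \right)} = \sqrt{-5 - 1} \left(-5\right) = \sqrt{-6} \left(-5\right) = i \sqrt{6} \left(-5\right) = - 5 i \sqrt{6}$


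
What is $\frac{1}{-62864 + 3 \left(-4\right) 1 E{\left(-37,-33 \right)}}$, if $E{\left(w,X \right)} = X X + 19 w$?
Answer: $- \frac{1}{67496} \approx -1.4816 \cdot 10^{-5}$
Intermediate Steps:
$E{\left(w,X \right)} = X^{2} + 19 w$
$\frac{1}{-62864 + 3 \left(-4\right) 1 E{\left(-37,-33 \right)}} = \frac{1}{-62864 + 3 \left(-4\right) 1 \left(\left(-33\right)^{2} + 19 \left(-37\right)\right)} = \frac{1}{-62864 + \left(-12\right) 1 \left(1089 - 703\right)} = \frac{1}{-62864 - 4632} = \frac{1}{-67496} = - \frac{1}{67496}$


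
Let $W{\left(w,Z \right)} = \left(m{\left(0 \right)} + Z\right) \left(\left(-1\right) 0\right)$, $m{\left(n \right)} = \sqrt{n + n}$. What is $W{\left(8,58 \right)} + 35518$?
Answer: $35518$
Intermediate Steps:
$m{\left(n \right)} = \sqrt{2} \sqrt{n}$ ($m{\left(n \right)} = \sqrt{2 n} = \sqrt{2} \sqrt{n}$)
$W{\left(w,Z \right)} = 0$ ($W{\left(w,Z \right)} = \left(\sqrt{2} \sqrt{0} + Z\right) \left(\left(-1\right) 0\right) = \left(\sqrt{2} \cdot 0 + Z\right) 0 = \left(0 + Z\right) 0 = Z 0 = 0$)
$W{\left(8,58 \right)} + 35518 = 0 + 35518 = 35518$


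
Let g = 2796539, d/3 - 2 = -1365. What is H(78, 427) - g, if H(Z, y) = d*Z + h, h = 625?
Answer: -3114856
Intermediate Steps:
d = -4089 (d = 6 + 3*(-1365) = 6 - 4095 = -4089)
H(Z, y) = 625 - 4089*Z (H(Z, y) = -4089*Z + 625 = 625 - 4089*Z)
H(78, 427) - g = (625 - 4089*78) - 1*2796539 = (625 - 318942) - 2796539 = -318317 - 2796539 = -3114856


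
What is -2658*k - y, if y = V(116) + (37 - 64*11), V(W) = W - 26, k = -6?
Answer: 16525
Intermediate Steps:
V(W) = -26 + W
y = -577 (y = (-26 + 116) + (37 - 64*11) = 90 + (37 - 704) = 90 - 667 = -577)
-2658*k - y = -2658*(-6) - 1*(-577) = 15948 + 577 = 16525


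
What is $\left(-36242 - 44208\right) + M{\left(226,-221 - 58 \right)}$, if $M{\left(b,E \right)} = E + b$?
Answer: $-80503$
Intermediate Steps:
$\left(-36242 - 44208\right) + M{\left(226,-221 - 58 \right)} = \left(-36242 - 44208\right) + \left(\left(-221 - 58\right) + 226\right) = -80450 + \left(\left(-221 - 58\right) + 226\right) = -80450 + \left(-279 + 226\right) = -80450 - 53 = -80503$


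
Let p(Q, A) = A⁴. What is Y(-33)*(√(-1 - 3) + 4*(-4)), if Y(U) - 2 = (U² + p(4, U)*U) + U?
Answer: 626149360 - 78268670*I ≈ 6.2615e+8 - 7.8269e+7*I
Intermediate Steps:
Y(U) = 2 + U + U² + U⁵ (Y(U) = 2 + ((U² + U⁴*U) + U) = 2 + ((U² + U⁵) + U) = 2 + (U + U² + U⁵) = 2 + U + U² + U⁵)
Y(-33)*(√(-1 - 3) + 4*(-4)) = (2 - 33 + (-33)² + (-33)⁵)*(√(-1 - 3) + 4*(-4)) = (2 - 33 + 1089 - 39135393)*(√(-4) - 16) = -39134335*(2*I - 16) = -39134335*(-16 + 2*I) = 626149360 - 78268670*I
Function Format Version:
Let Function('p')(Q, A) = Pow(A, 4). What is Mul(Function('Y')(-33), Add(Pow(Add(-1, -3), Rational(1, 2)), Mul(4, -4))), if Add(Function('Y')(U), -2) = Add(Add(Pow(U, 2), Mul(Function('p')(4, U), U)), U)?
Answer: Add(626149360, Mul(-78268670, I)) ≈ Add(6.2615e+8, Mul(-7.8269e+7, I))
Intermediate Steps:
Function('Y')(U) = Add(2, U, Pow(U, 2), Pow(U, 5)) (Function('Y')(U) = Add(2, Add(Add(Pow(U, 2), Mul(Pow(U, 4), U)), U)) = Add(2, Add(Add(Pow(U, 2), Pow(U, 5)), U)) = Add(2, Add(U, Pow(U, 2), Pow(U, 5))) = Add(2, U, Pow(U, 2), Pow(U, 5)))
Mul(Function('Y')(-33), Add(Pow(Add(-1, -3), Rational(1, 2)), Mul(4, -4))) = Mul(Add(2, -33, Pow(-33, 2), Pow(-33, 5)), Add(Pow(Add(-1, -3), Rational(1, 2)), Mul(4, -4))) = Mul(Add(2, -33, 1089, -39135393), Add(Pow(-4, Rational(1, 2)), -16)) = Mul(-39134335, Add(Mul(2, I), -16)) = Mul(-39134335, Add(-16, Mul(2, I))) = Add(626149360, Mul(-78268670, I))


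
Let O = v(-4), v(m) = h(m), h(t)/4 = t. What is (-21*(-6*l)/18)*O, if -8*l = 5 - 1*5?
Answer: 0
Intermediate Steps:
h(t) = 4*t
l = 0 (l = -(5 - 1*5)/8 = -(5 - 5)/8 = -1/8*0 = 0)
v(m) = 4*m
O = -16 (O = 4*(-4) = -16)
(-21*(-6*l)/18)*O = -21*(-6*0)/18*(-16) = -0/18*(-16) = -21*0*(-16) = 0*(-16) = 0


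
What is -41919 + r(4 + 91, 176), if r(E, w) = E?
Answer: -41824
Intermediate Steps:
-41919 + r(4 + 91, 176) = -41919 + (4 + 91) = -41919 + 95 = -41824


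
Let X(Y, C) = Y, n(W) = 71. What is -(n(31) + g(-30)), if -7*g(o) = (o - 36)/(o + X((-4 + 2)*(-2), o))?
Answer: -6428/91 ≈ -70.637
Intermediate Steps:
g(o) = -(-36 + o)/(7*(4 + o)) (g(o) = -(o - 36)/(7*(o + (-4 + 2)*(-2))) = -(-36 + o)/(7*(o - 2*(-2))) = -(-36 + o)/(7*(o + 4)) = -(-36 + o)/(7*(4 + o)))
-(n(31) + g(-30)) = -(71 + (36 - 1*(-30))/(7*(4 - 30))) = -(71 + (1/7)*(36 + 30)/(-26)) = -(71 + (1/7)*(-1/26)*66) = -(71 - 33/91) = -1*6428/91 = -6428/91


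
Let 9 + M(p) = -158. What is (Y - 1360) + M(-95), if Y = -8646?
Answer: -10173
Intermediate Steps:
M(p) = -167 (M(p) = -9 - 158 = -167)
(Y - 1360) + M(-95) = (-8646 - 1360) - 167 = -10006 - 167 = -10173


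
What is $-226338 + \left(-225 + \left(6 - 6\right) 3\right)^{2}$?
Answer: $-175713$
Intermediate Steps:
$-226338 + \left(-225 + \left(6 - 6\right) 3\right)^{2} = -226338 + \left(-225 + 0 \cdot 3\right)^{2} = -226338 + \left(-225 + 0\right)^{2} = -226338 + \left(-225\right)^{2} = -226338 + 50625 = -175713$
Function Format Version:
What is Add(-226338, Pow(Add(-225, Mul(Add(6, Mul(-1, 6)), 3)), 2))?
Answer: -175713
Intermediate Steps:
Add(-226338, Pow(Add(-225, Mul(Add(6, Mul(-1, 6)), 3)), 2)) = Add(-226338, Pow(Add(-225, Mul(Add(6, -6), 3)), 2)) = Add(-226338, Pow(Add(-225, Mul(0, 3)), 2)) = Add(-226338, Pow(Add(-225, 0), 2)) = Add(-226338, Pow(-225, 2)) = Add(-226338, 50625) = -175713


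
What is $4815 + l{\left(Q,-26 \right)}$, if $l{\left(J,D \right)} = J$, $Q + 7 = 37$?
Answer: $4845$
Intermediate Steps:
$Q = 30$ ($Q = -7 + 37 = 30$)
$4815 + l{\left(Q,-26 \right)} = 4815 + 30 = 4845$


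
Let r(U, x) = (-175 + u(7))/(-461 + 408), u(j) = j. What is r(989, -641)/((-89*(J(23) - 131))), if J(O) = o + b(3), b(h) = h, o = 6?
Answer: 84/287737 ≈ 0.00029193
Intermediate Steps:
r(U, x) = 168/53 (r(U, x) = (-175 + 7)/(-461 + 408) = -168/(-53) = -168*(-1/53) = 168/53)
J(O) = 9 (J(O) = 6 + 3 = 9)
r(989, -641)/((-89*(J(23) - 131))) = 168/(53*((-89*(9 - 131)))) = 168/(53*((-89*(-122)))) = (168/53)/10858 = (168/53)*(1/10858) = 84/287737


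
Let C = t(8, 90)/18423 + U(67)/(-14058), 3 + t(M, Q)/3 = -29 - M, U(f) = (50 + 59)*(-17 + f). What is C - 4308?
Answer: -61990739599/14388363 ≈ -4308.4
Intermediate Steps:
U(f) = -1853 + 109*f (U(f) = 109*(-17 + f) = -1853 + 109*f)
t(M, Q) = -96 - 3*M (t(M, Q) = -9 + 3*(-29 - M) = -9 + (-87 - 3*M) = -96 - 3*M)
C = -5671795/14388363 (C = (-96 - 3*8)/18423 + (-1853 + 109*67)/(-14058) = (-96 - 24)*(1/18423) + (-1853 + 7303)*(-1/14058) = -120*1/18423 + 5450*(-1/14058) = -40/6141 - 2725/7029 = -5671795/14388363 ≈ -0.39419)
C - 4308 = -5671795/14388363 - 4308 = -61990739599/14388363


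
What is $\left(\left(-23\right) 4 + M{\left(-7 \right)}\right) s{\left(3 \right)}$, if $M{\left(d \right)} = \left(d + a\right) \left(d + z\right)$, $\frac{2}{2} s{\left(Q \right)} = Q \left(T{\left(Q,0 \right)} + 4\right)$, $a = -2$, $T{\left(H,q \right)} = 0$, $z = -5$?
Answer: $192$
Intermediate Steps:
$s{\left(Q \right)} = 4 Q$ ($s{\left(Q \right)} = Q \left(0 + 4\right) = Q 4 = 4 Q$)
$M{\left(d \right)} = \left(-5 + d\right) \left(-2 + d\right)$ ($M{\left(d \right)} = \left(d - 2\right) \left(d - 5\right) = \left(-2 + d\right) \left(-5 + d\right) = \left(-5 + d\right) \left(-2 + d\right)$)
$\left(\left(-23\right) 4 + M{\left(-7 \right)}\right) s{\left(3 \right)} = \left(\left(-23\right) 4 + \left(10 + \left(-7\right)^{2} - -49\right)\right) 4 \cdot 3 = \left(-92 + \left(10 + 49 + 49\right)\right) 12 = \left(-92 + 108\right) 12 = 16 \cdot 12 = 192$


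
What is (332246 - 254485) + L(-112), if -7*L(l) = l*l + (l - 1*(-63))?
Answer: 75976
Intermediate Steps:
L(l) = -9 - l/7 - l²/7 (L(l) = -(l*l + (l - 1*(-63)))/7 = -(l² + (l + 63))/7 = -(l² + (63 + l))/7 = -(63 + l + l²)/7 = -9 - l/7 - l²/7)
(332246 - 254485) + L(-112) = (332246 - 254485) + (-9 - ⅐*(-112) - ⅐*(-112)²) = 77761 + (-9 + 16 - ⅐*12544) = 77761 + (-9 + 16 - 1792) = 77761 - 1785 = 75976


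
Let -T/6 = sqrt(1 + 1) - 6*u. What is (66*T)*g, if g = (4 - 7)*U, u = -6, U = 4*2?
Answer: 342144 + 9504*sqrt(2) ≈ 3.5558e+5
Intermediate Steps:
U = 8
g = -24 (g = (4 - 7)*8 = -3*8 = -24)
T = -216 - 6*sqrt(2) (T = -6*(sqrt(1 + 1) - 6*(-6)) = -6*(sqrt(2) + 36) = -6*(36 + sqrt(2)) = -216 - 6*sqrt(2) ≈ -224.49)
(66*T)*g = (66*(-216 - 6*sqrt(2)))*(-24) = (-14256 - 396*sqrt(2))*(-24) = 342144 + 9504*sqrt(2)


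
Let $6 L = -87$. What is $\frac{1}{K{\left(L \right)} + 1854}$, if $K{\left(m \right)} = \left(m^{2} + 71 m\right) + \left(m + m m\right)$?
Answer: $\frac{2}{2461} \approx 0.00081268$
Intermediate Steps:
$L = - \frac{29}{2}$ ($L = \frac{1}{6} \left(-87\right) = - \frac{29}{2} \approx -14.5$)
$K{\left(m \right)} = 2 m^{2} + 72 m$ ($K{\left(m \right)} = \left(m^{2} + 71 m\right) + \left(m + m^{2}\right) = 2 m^{2} + 72 m$)
$\frac{1}{K{\left(L \right)} + 1854} = \frac{1}{2 \left(- \frac{29}{2}\right) \left(36 - \frac{29}{2}\right) + 1854} = \frac{1}{2 \left(- \frac{29}{2}\right) \frac{43}{2} + 1854} = \frac{1}{- \frac{1247}{2} + 1854} = \frac{1}{\frac{2461}{2}} = \frac{2}{2461}$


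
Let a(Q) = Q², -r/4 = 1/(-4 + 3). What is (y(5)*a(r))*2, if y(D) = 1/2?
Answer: 16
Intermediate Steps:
y(D) = ½
r = 4 (r = -4/(-4 + 3) = -4/(-1) = -4*(-1) = 4)
(y(5)*a(r))*2 = ((½)*4²)*2 = ((½)*16)*2 = 8*2 = 16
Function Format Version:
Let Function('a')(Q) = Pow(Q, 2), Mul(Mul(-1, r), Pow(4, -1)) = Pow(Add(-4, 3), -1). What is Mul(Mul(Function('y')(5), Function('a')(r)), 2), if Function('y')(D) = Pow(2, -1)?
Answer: 16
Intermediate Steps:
Function('y')(D) = Rational(1, 2)
r = 4 (r = Mul(-4, Pow(Add(-4, 3), -1)) = Mul(-4, Pow(-1, -1)) = Mul(-4, -1) = 4)
Mul(Mul(Function('y')(5), Function('a')(r)), 2) = Mul(Mul(Rational(1, 2), Pow(4, 2)), 2) = Mul(Mul(Rational(1, 2), 16), 2) = Mul(8, 2) = 16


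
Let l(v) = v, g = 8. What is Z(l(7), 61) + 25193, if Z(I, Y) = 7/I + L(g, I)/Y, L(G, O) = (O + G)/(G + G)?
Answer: 24589359/976 ≈ 25194.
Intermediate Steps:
L(G, O) = (G + O)/(2*G) (L(G, O) = (G + O)/((2*G)) = (G + O)*(1/(2*G)) = (G + O)/(2*G))
Z(I, Y) = 7/I + (½ + I/16)/Y (Z(I, Y) = 7/I + ((½)*(8 + I)/8)/Y = 7/I + ((½)*(⅛)*(8 + I))/Y = 7/I + (½ + I/16)/Y)
Z(l(7), 61) + 25193 = (1/16)*(112*61 + 7*(8 + 7))/(7*61) + 25193 = (1/16)*(⅐)*(1/61)*(6832 + 7*15) + 25193 = (1/16)*(⅐)*(1/61)*(6832 + 105) + 25193 = (1/16)*(⅐)*(1/61)*6937 + 25193 = 991/976 + 25193 = 24589359/976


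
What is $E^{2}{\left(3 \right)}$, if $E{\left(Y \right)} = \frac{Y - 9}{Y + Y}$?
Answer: $1$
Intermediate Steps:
$E{\left(Y \right)} = \frac{-9 + Y}{2 Y}$
$E^{2}{\left(3 \right)} = \left(\frac{-9 + 3}{2 \cdot 3}\right)^{2} = \left(\frac{1}{2} \cdot \frac{1}{3} \left(-6\right)\right)^{2} = \left(-1\right)^{2} = 1$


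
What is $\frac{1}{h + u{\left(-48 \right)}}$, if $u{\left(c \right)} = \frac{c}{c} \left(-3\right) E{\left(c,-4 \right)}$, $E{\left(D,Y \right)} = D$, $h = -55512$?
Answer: $- \frac{1}{55368} \approx -1.8061 \cdot 10^{-5}$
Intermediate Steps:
$u{\left(c \right)} = - 3 c$ ($u{\left(c \right)} = \frac{c}{c} \left(-3\right) c = 1 \left(-3\right) c = - 3 c$)
$\frac{1}{h + u{\left(-48 \right)}} = \frac{1}{-55512 - -144} = \frac{1}{-55512 + 144} = \frac{1}{-55368} = - \frac{1}{55368}$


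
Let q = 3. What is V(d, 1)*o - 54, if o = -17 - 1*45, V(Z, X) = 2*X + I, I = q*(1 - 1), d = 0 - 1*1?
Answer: -178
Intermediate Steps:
d = -1 (d = 0 - 1 = -1)
I = 0 (I = 3*(1 - 1) = 3*0 = 0)
V(Z, X) = 2*X (V(Z, X) = 2*X + 0 = 2*X)
o = -62 (o = -17 - 45 = -62)
V(d, 1)*o - 54 = (2*1)*(-62) - 54 = 2*(-62) - 54 = -124 - 54 = -178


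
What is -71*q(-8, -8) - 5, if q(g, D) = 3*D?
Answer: 1699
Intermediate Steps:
-71*q(-8, -8) - 5 = -213*(-8) - 5 = -71*(-24) - 5 = 1704 - 5 = 1699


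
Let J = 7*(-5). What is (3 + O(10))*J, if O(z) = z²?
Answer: -3605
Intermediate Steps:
J = -35
(3 + O(10))*J = (3 + 10²)*(-35) = (3 + 100)*(-35) = 103*(-35) = -3605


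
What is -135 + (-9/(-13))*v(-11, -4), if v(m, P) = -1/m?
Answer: -19296/143 ≈ -134.94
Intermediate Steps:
-135 + (-9/(-13))*v(-11, -4) = -135 + (-9/(-13))*(-1/(-11)) = -135 + (-9*(-1/13))*(-1*(-1/11)) = -135 + (9/13)*(1/11) = -135 + 9/143 = -19296/143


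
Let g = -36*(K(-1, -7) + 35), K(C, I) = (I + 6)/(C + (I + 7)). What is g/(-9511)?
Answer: 1296/9511 ≈ 0.13626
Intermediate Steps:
K(C, I) = (6 + I)/(7 + C + I) (K(C, I) = (6 + I)/(C + (7 + I)) = (6 + I)/(7 + C + I))
g = -1296 (g = -36*((6 - 7)/(7 - 1 - 7) + 35) = -36*(-1/(-1) + 35) = -36*(-1*(-1) + 35) = -36*(1 + 35) = -36*36 = -1296)
g/(-9511) = -1296/(-9511) = -1296*(-1/9511) = 1296/9511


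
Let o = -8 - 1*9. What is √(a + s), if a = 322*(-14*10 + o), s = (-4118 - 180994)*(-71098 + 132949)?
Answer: I*√11449412866 ≈ 1.07e+5*I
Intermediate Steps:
o = -17 (o = -8 - 9 = -17)
s = -11449362312 (s = -185112*61851 = -11449362312)
a = -50554 (a = 322*(-14*10 - 17) = 322*(-140 - 17) = 322*(-157) = -50554)
√(a + s) = √(-50554 - 11449362312) = √(-11449412866) = I*√11449412866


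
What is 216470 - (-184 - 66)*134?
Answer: 249970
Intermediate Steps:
216470 - (-184 - 66)*134 = 216470 - (-250)*134 = 216470 - 1*(-33500) = 216470 + 33500 = 249970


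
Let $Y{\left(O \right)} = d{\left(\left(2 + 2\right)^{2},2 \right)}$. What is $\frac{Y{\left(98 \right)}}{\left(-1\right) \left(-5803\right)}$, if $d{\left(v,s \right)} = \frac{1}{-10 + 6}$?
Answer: $- \frac{1}{23212} \approx -4.3081 \cdot 10^{-5}$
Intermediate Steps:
$d{\left(v,s \right)} = - \frac{1}{4}$ ($d{\left(v,s \right)} = \frac{1}{-4} = - \frac{1}{4}$)
$Y{\left(O \right)} = - \frac{1}{4}$
$\frac{Y{\left(98 \right)}}{\left(-1\right) \left(-5803\right)} = - \frac{1}{4 \left(\left(-1\right) \left(-5803\right)\right)} = - \frac{1}{4 \cdot 5803} = \left(- \frac{1}{4}\right) \frac{1}{5803} = - \frac{1}{23212}$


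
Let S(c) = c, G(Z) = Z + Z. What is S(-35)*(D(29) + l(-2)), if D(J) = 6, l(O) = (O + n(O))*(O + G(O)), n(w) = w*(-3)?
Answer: 630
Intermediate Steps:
n(w) = -3*w
G(Z) = 2*Z
l(O) = -6*O**2 (l(O) = (O - 3*O)*(O + 2*O) = (-2*O)*(3*O) = -6*O**2)
S(-35)*(D(29) + l(-2)) = -35*(6 - 6*(-2)**2) = -35*(6 - 6*4) = -35*(6 - 24) = -35*(-18) = 630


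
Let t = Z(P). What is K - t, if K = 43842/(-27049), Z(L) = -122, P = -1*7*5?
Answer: 3256136/27049 ≈ 120.38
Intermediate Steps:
P = -35 (P = -7*5 = -35)
t = -122
K = -43842/27049 (K = 43842*(-1/27049) = -43842/27049 ≈ -1.6208)
K - t = -43842/27049 - 1*(-122) = -43842/27049 + 122 = 3256136/27049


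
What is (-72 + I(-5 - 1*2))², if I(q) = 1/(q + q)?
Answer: 1018081/196 ≈ 5194.3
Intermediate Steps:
I(q) = 1/(2*q)
(-72 + I(-5 - 1*2))² = (-72 + 1/(2*(-5 - 1*2)))² = (-72 + 1/(2*(-5 - 2)))² = (-72 + (½)/(-7))² = (-72 + (½)*(-⅐))² = (-72 - 1/14)² = (-1009/14)² = 1018081/196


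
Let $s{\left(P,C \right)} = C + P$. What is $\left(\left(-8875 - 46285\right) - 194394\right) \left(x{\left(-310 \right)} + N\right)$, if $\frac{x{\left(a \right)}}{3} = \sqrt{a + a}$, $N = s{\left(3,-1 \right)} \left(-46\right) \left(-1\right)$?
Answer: $-22958968 - 1497324 i \sqrt{155} \approx -2.2959 \cdot 10^{7} - 1.8642 \cdot 10^{7} i$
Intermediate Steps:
$N = 92$ ($N = \left(-1 + 3\right) \left(-46\right) \left(-1\right) = 2 \left(-46\right) \left(-1\right) = \left(-92\right) \left(-1\right) = 92$)
$x{\left(a \right)} = 3 \sqrt{2} \sqrt{a}$ ($x{\left(a \right)} = 3 \sqrt{a + a} = 3 \sqrt{2 a} = 3 \sqrt{2} \sqrt{a}$)
$\left(\left(-8875 - 46285\right) - 194394\right) \left(x{\left(-310 \right)} + N\right) = \left(\left(-8875 - 46285\right) - 194394\right) \left(3 \sqrt{2} \sqrt{-310} + 92\right) = \left(\left(-8875 - 46285\right) - 194394\right) \left(3 \sqrt{2} i \sqrt{310} + 92\right) = \left(-55160 - 194394\right) \left(6 i \sqrt{155} + 92\right) = - 249554 \left(92 + 6 i \sqrt{155}\right) = -22958968 - 1497324 i \sqrt{155}$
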